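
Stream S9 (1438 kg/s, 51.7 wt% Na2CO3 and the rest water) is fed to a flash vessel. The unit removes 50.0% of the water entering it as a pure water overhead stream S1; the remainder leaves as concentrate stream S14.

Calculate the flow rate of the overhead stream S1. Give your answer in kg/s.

water entering = 1438×0.483 = 694.55 kg/s; overhead removed = 0.500×694.55 = 347.28 kg/s.

347.3 kg/s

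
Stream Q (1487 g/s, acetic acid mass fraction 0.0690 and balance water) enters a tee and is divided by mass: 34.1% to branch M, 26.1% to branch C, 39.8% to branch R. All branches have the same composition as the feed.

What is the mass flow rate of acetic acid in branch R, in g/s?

40.84 g/s

Branch R total = 0.398×1487 = 591.83 g/s.
acetic acid in R = 0.069×591.83 = 40.836 g/s.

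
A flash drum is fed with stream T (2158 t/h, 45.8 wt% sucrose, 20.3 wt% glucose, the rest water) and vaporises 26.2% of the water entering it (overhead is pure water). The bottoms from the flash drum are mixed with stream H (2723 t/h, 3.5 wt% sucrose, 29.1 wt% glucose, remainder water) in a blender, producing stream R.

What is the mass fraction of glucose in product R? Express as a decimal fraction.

Vapour removed = 0.262×0.339×2158 = 191.67 t/h; concentrate = 1966.3 t/h.
glucose reaching the mixer = 438.07 (from concentrate) + 2723×0.291 = 1230.5 t/h.
Product flow = 1966.3 + 2723 = 4689.3 t/h; glucose fraction = 0.262.

0.262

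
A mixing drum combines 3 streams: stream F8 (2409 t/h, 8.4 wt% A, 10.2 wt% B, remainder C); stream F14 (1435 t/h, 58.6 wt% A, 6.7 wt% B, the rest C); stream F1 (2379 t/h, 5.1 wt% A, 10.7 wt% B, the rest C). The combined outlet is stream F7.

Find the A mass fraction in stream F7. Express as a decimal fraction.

Total flow out = 2409 + 1435 + 2379 = 6223 t/h.
A in = 2409×0.084 + 1435×0.586 + 2379×0.051 = 1164.6 t/h.
A mass fraction in F7 = 1164.6/6223 = 0.187.

0.187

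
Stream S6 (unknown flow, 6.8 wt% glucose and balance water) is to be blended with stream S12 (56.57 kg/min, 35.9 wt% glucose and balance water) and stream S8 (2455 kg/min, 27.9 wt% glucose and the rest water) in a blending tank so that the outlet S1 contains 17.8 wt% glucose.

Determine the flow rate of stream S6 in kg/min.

2347 kg/min

Let S6 be the unknown flow. Total out = 2511.6 + S6.
glucose balance: 705.25 + 0.068·S6 = 0.178·(2511.6 + S6)
(0.068 − 0.178)·S6 = 0.178×2511.6 − 705.25 = -258.19
S6 = -258.19 / -0.110 = 2347.2 kg/min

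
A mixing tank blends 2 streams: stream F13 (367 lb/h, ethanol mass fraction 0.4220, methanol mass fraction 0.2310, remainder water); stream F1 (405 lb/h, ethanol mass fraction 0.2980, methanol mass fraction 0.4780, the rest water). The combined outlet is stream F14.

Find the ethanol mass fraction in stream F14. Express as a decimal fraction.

Total flow out = 367 + 405 = 772 lb/h.
ethanol in = 367×0.422 + 405×0.298 = 275.56 lb/h.
ethanol mass fraction in F14 = 275.56/772 = 0.3569.

0.3569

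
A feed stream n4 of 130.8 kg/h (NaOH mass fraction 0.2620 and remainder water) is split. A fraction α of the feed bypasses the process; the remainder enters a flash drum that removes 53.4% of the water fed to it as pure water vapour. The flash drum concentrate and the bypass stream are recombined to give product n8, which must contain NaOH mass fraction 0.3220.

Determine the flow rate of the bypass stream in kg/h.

All 130.8×0.262 = 34.27 kg/h of NaOH reaches n8, so n8 = 34.27/0.322 = 106.43 kg/h and vapour = 24.373 kg/h.
The evaporator receives (1−α)·130.8 of feed at 0.738 water and removes 0.534 of that water:
0.534×0.738×(1−α)×130.8 = 24.373
(1−α) = 24.373/51.547 = 0.4728;  α = 0.5272.
Bypass flow = 0.5272×130.8 = 68.955 kg/h.

68.95 kg/h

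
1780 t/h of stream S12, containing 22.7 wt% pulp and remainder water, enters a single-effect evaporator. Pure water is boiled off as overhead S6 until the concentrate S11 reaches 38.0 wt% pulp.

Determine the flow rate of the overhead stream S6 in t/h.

716.7 t/h

pulp is conserved: 1780×0.227 = 404.06 t/h all reports to the concentrate.
Concentrate = 404.06/(target fraction) = 1063.3 t/h.
Overhead = 1780 − 1063.3 = 716.68 t/h.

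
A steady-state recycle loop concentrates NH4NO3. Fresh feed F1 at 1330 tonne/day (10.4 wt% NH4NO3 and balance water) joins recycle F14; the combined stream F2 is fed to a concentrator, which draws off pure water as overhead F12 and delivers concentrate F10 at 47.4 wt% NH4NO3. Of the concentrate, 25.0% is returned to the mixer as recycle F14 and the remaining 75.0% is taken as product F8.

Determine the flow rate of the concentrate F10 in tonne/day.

Overall NH4NO3 balance (none leaves overhead): NH4NO3 in fresh feed = NH4NO3 in product, i.e. 1330×0.104 = (1−0.250)·F10·0.474.
F10 = 138.32/(0.474×0.750) = 389.09 tonne/day.

389.1 tonne/day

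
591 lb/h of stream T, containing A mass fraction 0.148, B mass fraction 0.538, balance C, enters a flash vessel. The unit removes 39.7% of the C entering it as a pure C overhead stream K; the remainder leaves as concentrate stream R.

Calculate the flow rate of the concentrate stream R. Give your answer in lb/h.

517.3 lb/h

C entering = 591×0.314 = 185.57 lb/h; overhead removed = 0.397×185.57 = 73.673 lb/h.
Concentrate = 591 − 73.673 = 517.33 lb/h.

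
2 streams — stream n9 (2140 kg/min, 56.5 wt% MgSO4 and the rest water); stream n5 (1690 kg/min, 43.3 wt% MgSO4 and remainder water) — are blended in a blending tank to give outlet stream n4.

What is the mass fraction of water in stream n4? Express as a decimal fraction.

0.493

Total flow out = 2140 + 1690 = 3830 kg/min.
water in = 2140×0.435 + 1690×0.567 = 1889.1 kg/min.
water mass fraction in n4 = 1889.1/3830 = 0.493.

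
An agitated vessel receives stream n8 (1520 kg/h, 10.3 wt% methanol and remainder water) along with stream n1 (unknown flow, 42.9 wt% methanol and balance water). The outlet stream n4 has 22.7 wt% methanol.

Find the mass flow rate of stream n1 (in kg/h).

933.1 kg/h

Let n1 be the unknown flow. Total out = 1520 + n1.
methanol balance: 156.56 + 0.429·n1 = 0.227·(1520 + n1)
(0.429 − 0.227)·n1 = 0.227×1520 − 156.56 = 188.48
n1 = 188.48 / 0.202 = 933.07 kg/h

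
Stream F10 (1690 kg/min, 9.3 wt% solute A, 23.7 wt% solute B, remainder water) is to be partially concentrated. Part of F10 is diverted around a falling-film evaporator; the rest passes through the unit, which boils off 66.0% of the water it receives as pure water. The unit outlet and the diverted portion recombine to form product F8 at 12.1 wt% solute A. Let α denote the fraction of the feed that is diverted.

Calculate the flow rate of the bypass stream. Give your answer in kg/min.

805.6 kg/min

All 1690×0.093 = 157.17 kg/min of solute A reaches F8, so F8 = 157.17/0.121 = 1298.9 kg/min and vapour = 391.07 kg/min.
The evaporator receives (1−α)·1690 of feed at 0.670 water and removes 0.660 of that water:
0.660×0.670×(1−α)×1690 = 391.07
(1−α) = 391.07/747.32 = 0.5233;  α = 0.4767.
Bypass flow = 0.4767×1690 = 805.62 kg/min.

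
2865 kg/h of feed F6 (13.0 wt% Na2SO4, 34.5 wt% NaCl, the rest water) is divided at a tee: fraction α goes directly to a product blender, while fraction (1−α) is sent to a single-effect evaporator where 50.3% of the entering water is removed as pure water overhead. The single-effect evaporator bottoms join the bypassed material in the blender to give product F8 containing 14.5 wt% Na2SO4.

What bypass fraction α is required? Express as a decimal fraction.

All 2865×0.130 = 372.45 kg/h of Na2SO4 reaches F8, so F8 = 372.45/0.145 = 2568.6 kg/h and vapour = 296.38 kg/h.
The evaporator receives (1−α)·2865 of feed at 0.525 water and removes 0.503 of that water:
0.503×0.525×(1−α)×2865 = 296.38
(1−α) = 296.38/756.57 = 0.3917;  α = 0.6083.

0.608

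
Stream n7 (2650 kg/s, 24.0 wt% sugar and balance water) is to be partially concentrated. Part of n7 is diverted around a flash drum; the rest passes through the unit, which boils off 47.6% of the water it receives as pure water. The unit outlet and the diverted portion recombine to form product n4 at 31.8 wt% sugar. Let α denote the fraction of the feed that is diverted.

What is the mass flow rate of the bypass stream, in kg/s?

853.2 kg/s

All 2650×0.240 = 636 kg/s of sugar reaches n4, so n4 = 636/0.318 = 2000 kg/s and vapour = 650 kg/s.
The evaporator receives (1−α)·2650 of feed at 0.760 water and removes 0.476 of that water:
0.476×0.760×(1−α)×2650 = 650
(1−α) = 650/958.66 = 0.6780;  α = 0.3220.
Bypass flow = 0.3220×2650 = 853.23 kg/s.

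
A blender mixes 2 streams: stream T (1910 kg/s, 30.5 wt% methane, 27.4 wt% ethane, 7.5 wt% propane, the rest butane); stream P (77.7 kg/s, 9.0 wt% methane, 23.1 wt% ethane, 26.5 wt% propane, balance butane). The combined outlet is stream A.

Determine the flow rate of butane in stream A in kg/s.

butane out = butane in = 1910×0.346 + 77.7×0.414 = 693.03 kg/s.

693 kg/s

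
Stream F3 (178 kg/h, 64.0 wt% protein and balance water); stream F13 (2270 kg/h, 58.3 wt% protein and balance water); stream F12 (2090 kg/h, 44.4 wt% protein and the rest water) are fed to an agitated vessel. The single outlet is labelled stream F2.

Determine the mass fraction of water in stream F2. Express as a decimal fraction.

0.479

Total flow out = 178 + 2270 + 2090 = 4538 kg/h.
water in = 178×0.360 + 2270×0.417 + 2090×0.556 = 2172.7 kg/h.
water mass fraction in F2 = 2172.7/4538 = 0.479.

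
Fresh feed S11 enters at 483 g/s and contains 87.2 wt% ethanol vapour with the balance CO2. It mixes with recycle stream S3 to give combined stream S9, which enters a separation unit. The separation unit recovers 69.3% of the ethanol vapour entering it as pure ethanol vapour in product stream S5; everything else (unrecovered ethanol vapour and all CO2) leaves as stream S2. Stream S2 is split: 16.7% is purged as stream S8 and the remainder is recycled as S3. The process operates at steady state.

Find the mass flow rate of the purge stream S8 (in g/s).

CO2 enters only via S11 and leaves only via the purge: 483×0.128 = 0.167×(CO2 in S2), and the separation unit passes all CO2, so CO2 in S9 = CO2 in S2 = 370.2 g/s.
ethanol vapour in S9: m_A = 483×0.872 + (1−0.167)·(1−0.693)·m_A, so m_A = 421.18/0.7443 = 565.89 g/s.
S2 = (1−0.693)×565.89 + 370.2 = 543.93 g/s.
Purge S8 = 0.167×543.93 = 90.837 g/s.

90.84 g/s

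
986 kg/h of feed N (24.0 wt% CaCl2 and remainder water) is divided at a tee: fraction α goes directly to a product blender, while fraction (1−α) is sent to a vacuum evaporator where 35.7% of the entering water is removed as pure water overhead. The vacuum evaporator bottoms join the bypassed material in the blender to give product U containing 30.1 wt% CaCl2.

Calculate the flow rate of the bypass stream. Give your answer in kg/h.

All 986×0.240 = 236.64 kg/h of CaCl2 reaches U, so U = 236.64/0.301 = 786.18 kg/h and vapour = 199.82 kg/h.
The evaporator receives (1−α)·986 of feed at 0.760 water and removes 0.357 of that water:
0.357×0.760×(1−α)×986 = 199.82
(1−α) = 199.82/267.52 = 0.7469;  α = 0.2531.
Bypass flow = 0.2531×986 = 249.52 kg/h.

249.5 kg/h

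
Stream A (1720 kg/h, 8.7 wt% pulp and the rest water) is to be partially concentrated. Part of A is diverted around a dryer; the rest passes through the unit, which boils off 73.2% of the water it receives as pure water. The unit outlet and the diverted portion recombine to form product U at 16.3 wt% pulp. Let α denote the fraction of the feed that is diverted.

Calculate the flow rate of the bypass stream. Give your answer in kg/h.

520 kg/h

All 1720×0.087 = 149.64 kg/h of pulp reaches U, so U = 149.64/0.163 = 918.04 kg/h and vapour = 801.96 kg/h.
The evaporator receives (1−α)·1720 of feed at 0.913 water and removes 0.732 of that water:
0.732×0.913×(1−α)×1720 = 801.96
(1−α) = 801.96/1149.5 = 0.6977;  α = 0.3023.
Bypass flow = 0.3023×1720 = 520.02 kg/h.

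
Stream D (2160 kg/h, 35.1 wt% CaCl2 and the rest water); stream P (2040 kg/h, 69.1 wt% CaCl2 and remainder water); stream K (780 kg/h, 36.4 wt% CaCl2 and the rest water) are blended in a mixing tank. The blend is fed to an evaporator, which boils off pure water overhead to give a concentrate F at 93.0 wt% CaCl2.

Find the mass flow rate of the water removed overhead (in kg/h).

CaCl2 entering = 2160×0.351 + 2040×0.691 + 780×0.364 = 2451.7 kg/h.
All CaCl2 reports to F, so F = 2451.7/0.930 = 2636.3 kg/h.
Total feed = 4980 kg/h; overhead = 4980 − 2636.3 = 2343.7 kg/h.

2344 kg/h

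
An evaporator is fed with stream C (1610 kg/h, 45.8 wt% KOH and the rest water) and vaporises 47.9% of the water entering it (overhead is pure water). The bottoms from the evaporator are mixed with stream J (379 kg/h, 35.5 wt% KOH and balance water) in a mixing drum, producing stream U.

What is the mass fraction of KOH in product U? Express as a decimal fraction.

Vapour removed = 0.479×0.542×1610 = 417.98 kg/h; concentrate = 1192 kg/h.
KOH reaching the mixer = 737.38 (from concentrate) + 379×0.355 = 871.92 kg/h.
Product flow = 1192 + 379 = 1571 kg/h; KOH fraction = 0.555.

0.555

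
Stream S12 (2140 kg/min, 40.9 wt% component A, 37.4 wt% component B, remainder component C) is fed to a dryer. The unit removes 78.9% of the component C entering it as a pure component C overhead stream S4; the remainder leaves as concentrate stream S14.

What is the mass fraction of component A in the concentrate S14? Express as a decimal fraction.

0.493

component A is not removed: 2140×0.409 = 875.26 kg/min of component A enters S14.
component C entering = 2140×0.217 = 464.38 kg/min; overhead removed = 0.789×464.38 = 366.4 kg/min.
Concentrate = 2140 − 366.4 = 1773.6 kg/min.
Mass fraction = 875.26/1773.6 = 0.493.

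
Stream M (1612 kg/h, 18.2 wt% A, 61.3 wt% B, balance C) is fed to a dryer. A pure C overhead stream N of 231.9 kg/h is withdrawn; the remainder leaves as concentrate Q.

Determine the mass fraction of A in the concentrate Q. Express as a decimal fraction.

A is not removed: 1612×0.182 = 293.38 kg/h of A enters Q.
Concentrate = 1612 − 231.9 = 1380.1 kg/h.
Mass fraction = 293.38/1380.1 = 0.213.

0.213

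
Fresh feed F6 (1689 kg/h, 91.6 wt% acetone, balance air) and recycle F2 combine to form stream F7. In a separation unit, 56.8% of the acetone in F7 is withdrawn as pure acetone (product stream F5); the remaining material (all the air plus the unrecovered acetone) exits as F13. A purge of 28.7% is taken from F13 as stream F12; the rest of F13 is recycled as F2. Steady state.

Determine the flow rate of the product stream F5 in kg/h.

acetone in F7: m_A = 1689×0.916 + (1−0.287)·(1−0.568)·m_A, so m_A = 1547.1/0.6920 = 2235.8 kg/h.
Product F5 = 0.568×2235.8 = 1269.9 kg/h.

1270 kg/h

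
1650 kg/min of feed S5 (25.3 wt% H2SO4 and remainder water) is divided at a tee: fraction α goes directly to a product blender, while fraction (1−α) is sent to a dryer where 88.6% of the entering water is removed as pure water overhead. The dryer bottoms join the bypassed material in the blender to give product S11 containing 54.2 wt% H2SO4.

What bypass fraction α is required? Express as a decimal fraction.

All 1650×0.253 = 417.45 kg/min of H2SO4 reaches S11, so S11 = 417.45/0.542 = 770.2 kg/min and vapour = 879.8 kg/min.
The evaporator receives (1−α)·1650 of feed at 0.747 water and removes 0.886 of that water:
0.886×0.747×(1−α)×1650 = 879.8
(1−α) = 879.8/1092 = 0.8056;  α = 0.1944.

0.194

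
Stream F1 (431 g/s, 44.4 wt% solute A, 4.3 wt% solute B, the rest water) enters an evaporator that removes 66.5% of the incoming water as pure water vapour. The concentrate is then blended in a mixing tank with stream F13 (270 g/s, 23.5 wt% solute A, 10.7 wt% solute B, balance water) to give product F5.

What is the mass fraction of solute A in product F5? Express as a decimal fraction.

Vapour removed = 0.665×0.513×431 = 147.03 g/s; concentrate = 283.97 g/s.
solute A reaching the mixer = 191.36 (from concentrate) + 270×0.235 = 254.81 g/s.
Product flow = 283.97 + 270 = 553.97 g/s; solute A fraction = 0.460.

0.460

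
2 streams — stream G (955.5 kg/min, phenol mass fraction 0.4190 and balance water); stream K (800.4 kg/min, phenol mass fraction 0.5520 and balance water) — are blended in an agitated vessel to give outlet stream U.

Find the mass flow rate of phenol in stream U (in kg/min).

842.2 kg/min

phenol out = phenol in = 955.5×0.419 + 800.4×0.552 = 842.18 kg/min.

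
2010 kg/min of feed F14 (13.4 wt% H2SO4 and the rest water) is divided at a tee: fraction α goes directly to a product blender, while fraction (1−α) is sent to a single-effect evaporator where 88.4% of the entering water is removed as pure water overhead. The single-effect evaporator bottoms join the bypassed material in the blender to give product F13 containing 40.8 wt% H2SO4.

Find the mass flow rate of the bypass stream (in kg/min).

All 2010×0.134 = 269.34 kg/min of H2SO4 reaches F13, so F13 = 269.34/0.408 = 660.15 kg/min and vapour = 1349.9 kg/min.
The evaporator receives (1−α)·2010 of feed at 0.866 water and removes 0.884 of that water:
0.884×0.866×(1−α)×2010 = 1349.9
(1−α) = 1349.9/1538.7 = 0.8772;  α = 0.1228.
Bypass flow = 0.1228×2010 = 246.74 kg/min.

246.7 kg/min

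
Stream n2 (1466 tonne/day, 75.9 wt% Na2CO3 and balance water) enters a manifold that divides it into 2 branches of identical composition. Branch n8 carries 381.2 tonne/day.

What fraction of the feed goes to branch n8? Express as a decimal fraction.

0.260

Fraction to n8 = 381.2/1466 = 0.2600.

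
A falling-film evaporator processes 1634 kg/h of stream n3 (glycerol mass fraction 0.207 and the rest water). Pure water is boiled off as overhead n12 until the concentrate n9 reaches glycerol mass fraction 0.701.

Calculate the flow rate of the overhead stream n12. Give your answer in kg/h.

1151 kg/h

glycerol is conserved: 1634×0.207 = 338.24 kg/h all reports to the concentrate.
Concentrate = 338.24/(target fraction) = 482.51 kg/h.
Overhead = 1634 − 482.51 = 1151.5 kg/h.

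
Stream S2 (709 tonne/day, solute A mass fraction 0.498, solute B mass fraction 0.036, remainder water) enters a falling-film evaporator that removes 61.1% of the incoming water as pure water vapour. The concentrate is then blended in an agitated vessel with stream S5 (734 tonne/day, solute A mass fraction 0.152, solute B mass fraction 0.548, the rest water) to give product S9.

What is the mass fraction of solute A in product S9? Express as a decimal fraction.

0.374

Vapour removed = 0.611×0.466×709 = 201.87 tonne/day; concentrate = 507.13 tonne/day.
solute A reaching the mixer = 353.08 (from concentrate) + 734×0.152 = 464.65 tonne/day.
Product flow = 507.13 + 734 = 1241.1 tonne/day; solute A fraction = 0.374.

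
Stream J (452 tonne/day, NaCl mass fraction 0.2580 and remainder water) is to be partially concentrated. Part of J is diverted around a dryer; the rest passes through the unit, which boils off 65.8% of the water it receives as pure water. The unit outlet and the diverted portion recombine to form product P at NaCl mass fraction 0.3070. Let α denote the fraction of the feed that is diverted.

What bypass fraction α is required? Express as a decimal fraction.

All 452×0.258 = 116.62 tonne/day of NaCl reaches P, so P = 116.62/0.307 = 379.86 tonne/day and vapour = 72.143 tonne/day.
The evaporator receives (1−α)·452 of feed at 0.742 water and removes 0.658 of that water:
0.658×0.742×(1−α)×452 = 72.143
(1−α) = 72.143/220.68 = 0.3269;  α = 0.6731.

0.673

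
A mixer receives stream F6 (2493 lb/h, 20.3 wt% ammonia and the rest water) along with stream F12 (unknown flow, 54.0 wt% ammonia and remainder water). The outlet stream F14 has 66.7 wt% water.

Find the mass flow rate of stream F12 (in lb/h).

1566 lb/h

Let F12 be the unknown flow. Total out = 2493 + F12.
water balance: 1986.9 + 0.460·F12 = 0.667·(2493 + F12)
(0.460 − 0.667)·F12 = 0.667×2493 − 1986.9 = -324.09
F12 = -324.09 / -0.207 = 1565.7 lb/h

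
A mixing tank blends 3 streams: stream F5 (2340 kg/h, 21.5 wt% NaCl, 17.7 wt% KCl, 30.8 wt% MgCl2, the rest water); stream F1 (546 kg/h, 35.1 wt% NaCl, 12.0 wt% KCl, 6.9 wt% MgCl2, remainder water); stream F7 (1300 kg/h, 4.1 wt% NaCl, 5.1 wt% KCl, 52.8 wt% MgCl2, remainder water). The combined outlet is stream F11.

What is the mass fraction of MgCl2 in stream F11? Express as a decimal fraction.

Total flow out = 2340 + 546 + 1300 = 4186 kg/h.
MgCl2 in = 2340×0.308 + 546×0.069 + 1300×0.528 = 1444.8 kg/h.
MgCl2 mass fraction in F11 = 1444.8/4186 = 0.345.

0.345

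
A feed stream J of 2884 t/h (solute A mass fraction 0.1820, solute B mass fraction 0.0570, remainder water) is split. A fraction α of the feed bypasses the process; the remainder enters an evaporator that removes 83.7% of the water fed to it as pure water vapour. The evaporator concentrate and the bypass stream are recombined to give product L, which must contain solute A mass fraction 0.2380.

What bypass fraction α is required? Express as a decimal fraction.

0.631

All 2884×0.182 = 524.89 t/h of solute A reaches L, so L = 524.89/0.238 = 2205.4 t/h and vapour = 678.59 t/h.
The evaporator receives (1−α)·2884 of feed at 0.761 water and removes 0.837 of that water:
0.837×0.761×(1−α)×2884 = 678.59
(1−α) = 678.59/1837 = 0.3694;  α = 0.6306.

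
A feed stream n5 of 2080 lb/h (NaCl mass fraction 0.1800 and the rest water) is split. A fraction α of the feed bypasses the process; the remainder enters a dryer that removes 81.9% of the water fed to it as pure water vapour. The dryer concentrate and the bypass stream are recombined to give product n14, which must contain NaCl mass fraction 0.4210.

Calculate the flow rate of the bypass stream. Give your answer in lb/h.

All 2080×0.180 = 374.4 lb/h of NaCl reaches n14, so n14 = 374.4/0.421 = 889.31 lb/h and vapour = 1190.7 lb/h.
The evaporator receives (1−α)·2080 of feed at 0.820 water and removes 0.819 of that water:
0.819×0.820×(1−α)×2080 = 1190.7
(1−α) = 1190.7/1396.9 = 0.8524;  α = 0.1476.
Bypass flow = 0.1476×2080 = 307.03 lb/h.

307 lb/h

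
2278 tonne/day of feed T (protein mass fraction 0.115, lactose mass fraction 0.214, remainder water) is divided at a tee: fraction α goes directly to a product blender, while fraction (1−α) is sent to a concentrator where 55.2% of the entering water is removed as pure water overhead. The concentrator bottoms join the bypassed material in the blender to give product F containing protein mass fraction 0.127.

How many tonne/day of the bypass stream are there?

All 2278×0.115 = 261.97 tonne/day of protein reaches F, so F = 261.97/0.127 = 2062.8 tonne/day and vapour = 215.24 tonne/day.
The evaporator receives (1−α)·2278 of feed at 0.671 water and removes 0.552 of that water:
0.552×0.671×(1−α)×2278 = 215.24
(1−α) = 215.24/843.75 = 0.2551;  α = 0.7449.
Bypass flow = 0.7449×2278 = 1696.9 tonne/day.

1697 tonne/day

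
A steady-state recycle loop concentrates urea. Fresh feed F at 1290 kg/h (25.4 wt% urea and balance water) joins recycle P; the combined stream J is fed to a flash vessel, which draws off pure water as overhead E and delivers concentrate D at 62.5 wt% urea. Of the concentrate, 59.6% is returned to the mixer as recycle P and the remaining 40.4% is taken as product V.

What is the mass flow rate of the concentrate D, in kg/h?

Overall urea balance (none leaves overhead): urea in fresh feed = urea in product, i.e. 1290×0.254 = (1−0.596)·D·0.625.
D = 327.66/(0.625×0.404) = 1297.7 kg/h.

1298 kg/h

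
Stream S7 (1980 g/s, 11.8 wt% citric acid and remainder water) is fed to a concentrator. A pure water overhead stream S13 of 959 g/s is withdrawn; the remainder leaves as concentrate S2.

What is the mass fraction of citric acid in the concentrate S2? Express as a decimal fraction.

0.229

citric acid is not removed: 1980×0.118 = 233.64 g/s of citric acid enters S2.
Concentrate = 1980 − 959 = 1021 g/s.
Mass fraction = 233.64/1021 = 0.229.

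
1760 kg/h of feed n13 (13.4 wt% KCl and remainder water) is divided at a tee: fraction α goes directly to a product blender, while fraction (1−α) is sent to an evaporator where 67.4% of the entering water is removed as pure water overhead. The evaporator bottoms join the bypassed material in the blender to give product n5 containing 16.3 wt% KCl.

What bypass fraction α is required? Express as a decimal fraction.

All 1760×0.134 = 235.84 kg/h of KCl reaches n5, so n5 = 235.84/0.163 = 1446.9 kg/h and vapour = 313.13 kg/h.
The evaporator receives (1−α)·1760 of feed at 0.866 water and removes 0.674 of that water:
0.674×0.866×(1−α)×1760 = 313.13
(1−α) = 313.13/1027.3 = 0.3048;  α = 0.6952.

0.695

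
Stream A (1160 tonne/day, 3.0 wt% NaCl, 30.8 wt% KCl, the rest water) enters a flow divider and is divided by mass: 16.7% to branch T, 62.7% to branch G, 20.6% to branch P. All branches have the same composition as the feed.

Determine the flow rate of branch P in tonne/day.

Branch P flow = 0.206×1160 = 238.96 tonne/day.

239 tonne/day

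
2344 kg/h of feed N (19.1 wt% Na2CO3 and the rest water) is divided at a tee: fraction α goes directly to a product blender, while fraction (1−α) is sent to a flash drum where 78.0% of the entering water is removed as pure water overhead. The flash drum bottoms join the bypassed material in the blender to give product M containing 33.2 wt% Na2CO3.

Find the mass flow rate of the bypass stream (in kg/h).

766.4 kg/h

All 2344×0.191 = 447.7 kg/h of Na2CO3 reaches M, so M = 447.7/0.332 = 1348.5 kg/h and vapour = 995.49 kg/h.
The evaporator receives (1−α)·2344 of feed at 0.809 water and removes 0.780 of that water:
0.780×0.809×(1−α)×2344 = 995.49
(1−α) = 995.49/1479.1 = 0.6730;  α = 0.3270.
Bypass flow = 0.3270×2344 = 766.41 kg/h.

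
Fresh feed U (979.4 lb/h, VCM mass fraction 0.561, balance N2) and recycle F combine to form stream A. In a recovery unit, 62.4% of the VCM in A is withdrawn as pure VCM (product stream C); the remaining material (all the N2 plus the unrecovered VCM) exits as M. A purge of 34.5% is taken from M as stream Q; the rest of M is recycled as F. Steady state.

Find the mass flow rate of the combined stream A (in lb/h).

N2 enters only via U and leaves only via the purge: 979.4×0.439 = 0.345×(N2 in M), and the recovery unit passes all N2, so N2 in A = N2 in M = 1246.3 lb/h.
VCM in A: m_A = 979.4×0.561 + (1−0.345)·(1−0.624)·m_A, so m_A = 549.44/0.7537 = 728.98 lb/h.
A = 728.98 + 1246.3 = 1975.2 lb/h.

1975 lb/h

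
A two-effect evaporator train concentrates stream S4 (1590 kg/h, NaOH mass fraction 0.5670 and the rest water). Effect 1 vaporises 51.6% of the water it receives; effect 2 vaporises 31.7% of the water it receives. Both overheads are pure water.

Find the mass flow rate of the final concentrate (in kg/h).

water in feed = 1590×0.433 = 688.47 kg/h.
After stage 1: water left = (1−0.516)×688.47 = 333.22; stream total = 1234.7 kg/h.
After stage 2: water left = (1−0.317)×333.22 = 227.59; final concentrate = 1129.1 kg/h.

1129 kg/h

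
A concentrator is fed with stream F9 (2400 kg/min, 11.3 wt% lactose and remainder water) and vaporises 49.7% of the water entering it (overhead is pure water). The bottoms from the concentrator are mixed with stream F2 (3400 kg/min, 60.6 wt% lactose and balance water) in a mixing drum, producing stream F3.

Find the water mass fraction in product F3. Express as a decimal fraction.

Vapour removed = 0.497×0.887×2400 = 1058 kg/min; concentrate = 1342 kg/min.
water reaching the mixer = 1070.8 (from concentrate) + 3400×0.394 = 2410.4 kg/min.
Product flow = 1342 + 3400 = 4742 kg/min; water fraction = 0.508.

0.508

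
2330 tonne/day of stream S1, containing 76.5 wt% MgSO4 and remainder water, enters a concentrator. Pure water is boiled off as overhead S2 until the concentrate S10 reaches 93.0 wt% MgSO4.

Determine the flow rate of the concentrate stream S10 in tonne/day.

1917 tonne/day

MgSO4 is conserved: 2330×0.765 = 1782.5 tonne/day all reports to the concentrate.
Concentrate = 1782.5/(target fraction) = 1916.6 tonne/day.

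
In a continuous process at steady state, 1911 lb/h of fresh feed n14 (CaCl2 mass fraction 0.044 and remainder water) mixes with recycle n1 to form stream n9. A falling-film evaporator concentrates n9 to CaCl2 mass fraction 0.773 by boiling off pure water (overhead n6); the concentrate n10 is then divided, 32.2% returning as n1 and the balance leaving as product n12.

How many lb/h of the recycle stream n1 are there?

Overall CaCl2 balance (none leaves overhead): CaCl2 in fresh feed = CaCl2 in product, i.e. 1911×0.044 = (1−0.322)·n10·0.773.
n10 = 84.084/(0.773×0.678) = 160.44 lb/h.
Recycle n1 = 0.322×160.44 = 51.661 lb/h.

51.66 lb/h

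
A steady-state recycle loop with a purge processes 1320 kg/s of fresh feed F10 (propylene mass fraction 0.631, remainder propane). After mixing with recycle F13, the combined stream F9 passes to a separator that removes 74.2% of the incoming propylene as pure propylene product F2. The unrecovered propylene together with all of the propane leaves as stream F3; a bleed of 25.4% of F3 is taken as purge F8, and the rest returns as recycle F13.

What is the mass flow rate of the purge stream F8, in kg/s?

propane enters only via F10 and leaves only via the purge: 1320×0.369 = 0.254×(propane in F3), and the separator passes all propane, so propane in F9 = propane in F3 = 1917.6 kg/s.
propylene in F9: m_A = 1320×0.631 + (1−0.254)·(1−0.742)·m_A, so m_A = 832.92/0.8075 = 1031.4 kg/s.
F3 = (1−0.742)×1031.4 + 1917.6 = 2183.7 kg/s.
Purge F8 = 0.254×2183.7 = 554.67 kg/s.

554.7 kg/s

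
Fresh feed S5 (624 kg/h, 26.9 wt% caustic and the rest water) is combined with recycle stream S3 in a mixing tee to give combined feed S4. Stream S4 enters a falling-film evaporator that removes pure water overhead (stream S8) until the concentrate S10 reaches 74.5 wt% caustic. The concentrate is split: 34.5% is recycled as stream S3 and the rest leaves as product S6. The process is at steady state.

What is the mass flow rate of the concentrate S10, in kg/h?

Overall caustic balance (none leaves overhead): caustic in fresh feed = caustic in product, i.e. 624×0.269 = (1−0.345)·S10·0.745.
S10 = 167.86/(0.745×0.655) = 343.98 kg/h.

344 kg/h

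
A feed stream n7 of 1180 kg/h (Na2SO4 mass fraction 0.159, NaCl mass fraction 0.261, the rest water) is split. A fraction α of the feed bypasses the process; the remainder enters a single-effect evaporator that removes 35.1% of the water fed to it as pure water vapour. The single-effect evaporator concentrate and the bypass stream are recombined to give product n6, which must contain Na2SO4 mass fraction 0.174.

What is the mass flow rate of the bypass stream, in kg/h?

680.3 kg/h

All 1180×0.159 = 187.62 kg/h of Na2SO4 reaches n6, so n6 = 187.62/0.174 = 1078.3 kg/h and vapour = 101.72 kg/h.
The evaporator receives (1−α)·1180 of feed at 0.580 water and removes 0.351 of that water:
0.351×0.580×(1−α)×1180 = 101.72
(1−α) = 101.72/240.22 = 0.4235;  α = 0.5765.
Bypass flow = 0.5765×1180 = 680.32 kg/h.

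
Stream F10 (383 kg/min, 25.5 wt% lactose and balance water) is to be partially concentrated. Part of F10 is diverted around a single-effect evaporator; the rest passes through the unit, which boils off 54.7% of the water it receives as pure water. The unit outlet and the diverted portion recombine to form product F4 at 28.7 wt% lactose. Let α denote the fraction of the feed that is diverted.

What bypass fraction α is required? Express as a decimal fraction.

0.726

All 383×0.255 = 97.665 kg/min of lactose reaches F4, so F4 = 97.665/0.287 = 340.3 kg/min and vapour = 42.704 kg/min.
The evaporator receives (1−α)·383 of feed at 0.745 water and removes 0.547 of that water:
0.547×0.745×(1−α)×383 = 42.704
(1−α) = 42.704/156.08 = 0.2736;  α = 0.7264.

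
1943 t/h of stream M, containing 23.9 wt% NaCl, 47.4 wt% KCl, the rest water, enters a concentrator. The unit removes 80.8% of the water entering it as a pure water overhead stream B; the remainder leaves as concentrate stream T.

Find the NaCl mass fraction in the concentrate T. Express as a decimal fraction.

NaCl is not removed: 1943×0.239 = 464.38 t/h of NaCl enters T.
water entering = 1943×0.287 = 557.64 t/h; overhead removed = 0.808×557.64 = 450.57 t/h.
Concentrate = 1943 − 450.57 = 1492.4 t/h.
Mass fraction = 464.38/1492.4 = 0.311.

0.311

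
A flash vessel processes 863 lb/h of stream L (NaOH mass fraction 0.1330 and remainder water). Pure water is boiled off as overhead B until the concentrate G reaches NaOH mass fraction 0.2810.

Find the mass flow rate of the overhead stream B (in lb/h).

NaOH is conserved: 863×0.133 = 114.78 lb/h all reports to the concentrate.
Concentrate = 114.78/(target fraction) = 408.47 lb/h.
Overhead = 863 − 408.47 = 454.53 lb/h.

454.5 lb/h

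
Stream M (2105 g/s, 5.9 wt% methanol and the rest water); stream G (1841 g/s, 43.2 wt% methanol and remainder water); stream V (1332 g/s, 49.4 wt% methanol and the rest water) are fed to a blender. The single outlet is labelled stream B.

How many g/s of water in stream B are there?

3700 g/s

water out = water in = 2105×0.941 + 1841×0.568 + 1332×0.506 = 3700.5 g/s.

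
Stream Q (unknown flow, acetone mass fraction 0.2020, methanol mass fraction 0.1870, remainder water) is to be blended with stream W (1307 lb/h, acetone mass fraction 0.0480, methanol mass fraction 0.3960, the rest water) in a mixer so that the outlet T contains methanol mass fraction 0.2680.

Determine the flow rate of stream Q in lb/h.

Let Q be the unknown flow. Total out = 1307 + Q.
methanol balance: 517.57 + 0.187·Q = 0.268·(1307 + Q)
(0.187 − 0.268)·Q = 0.268×1307 − 517.57 = -167.3
Q = -167.3 / -0.081 = 2065.4 lb/h

2065 lb/h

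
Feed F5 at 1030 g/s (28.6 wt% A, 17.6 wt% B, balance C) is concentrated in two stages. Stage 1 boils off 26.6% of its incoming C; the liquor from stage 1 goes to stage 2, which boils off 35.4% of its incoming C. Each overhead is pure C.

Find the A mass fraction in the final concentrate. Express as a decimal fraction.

C in feed = 1030×0.538 = 554.14 g/s.
After stage 1: C left = (1−0.266)×554.14 = 406.74; stream total = 882.6 g/s.
After stage 2: C left = (1−0.354)×406.74 = 262.75; final concentrate = 738.61 g/s.
A fraction = 294.58/738.61 = 0.3988.

0.3988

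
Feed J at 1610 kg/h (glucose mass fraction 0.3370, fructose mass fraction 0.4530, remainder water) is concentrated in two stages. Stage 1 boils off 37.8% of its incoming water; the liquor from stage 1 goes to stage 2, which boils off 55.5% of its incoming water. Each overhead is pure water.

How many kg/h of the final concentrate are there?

water in feed = 1610×0.210 = 338.1 kg/h.
After stage 1: water left = (1−0.378)×338.1 = 210.3; stream total = 1482.2 kg/h.
After stage 2: water left = (1−0.555)×210.3 = 93.583; final concentrate = 1365.5 kg/h.

1365 kg/h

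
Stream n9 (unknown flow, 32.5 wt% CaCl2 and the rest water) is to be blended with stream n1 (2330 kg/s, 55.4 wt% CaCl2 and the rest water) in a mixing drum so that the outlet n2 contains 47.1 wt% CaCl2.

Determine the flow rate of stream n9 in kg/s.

1325 kg/s

Let n9 be the unknown flow. Total out = 2330 + n9.
CaCl2 balance: 1290.8 + 0.325·n9 = 0.471·(2330 + n9)
(0.325 − 0.471)·n9 = 0.471×2330 − 1290.8 = -193.39
n9 = -193.39 / -0.146 = 1324.6 kg/s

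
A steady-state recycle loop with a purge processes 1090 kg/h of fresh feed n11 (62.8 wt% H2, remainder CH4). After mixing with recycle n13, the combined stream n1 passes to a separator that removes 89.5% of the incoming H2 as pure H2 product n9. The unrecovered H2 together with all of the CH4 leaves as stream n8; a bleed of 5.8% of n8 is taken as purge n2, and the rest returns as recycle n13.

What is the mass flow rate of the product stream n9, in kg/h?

H2 in n1: m_A = 1090×0.628 + (1−0.058)·(1−0.895)·m_A, so m_A = 684.52/0.9011 = 759.66 kg/h.
Product n9 = 0.895×759.66 = 679.89 kg/h.

679.9 kg/h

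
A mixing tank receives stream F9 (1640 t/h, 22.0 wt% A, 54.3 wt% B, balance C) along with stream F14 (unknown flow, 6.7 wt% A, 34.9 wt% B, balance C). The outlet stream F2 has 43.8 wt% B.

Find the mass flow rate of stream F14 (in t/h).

Let F14 be the unknown flow. Total out = 1640 + F14.
B balance: 890.52 + 0.349·F14 = 0.438·(1640 + F14)
(0.349 − 0.438)·F14 = 0.438×1640 − 890.52 = -172.2
F14 = -172.2 / -0.089 = 1934.8 t/h

1935 t/h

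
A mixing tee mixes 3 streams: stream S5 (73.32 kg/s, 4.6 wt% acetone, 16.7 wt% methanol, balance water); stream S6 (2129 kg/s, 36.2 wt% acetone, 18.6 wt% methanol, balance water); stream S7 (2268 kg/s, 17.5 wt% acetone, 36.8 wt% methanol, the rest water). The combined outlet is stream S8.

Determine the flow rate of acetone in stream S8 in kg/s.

1171 kg/s

acetone out = acetone in = 73.32×0.046 + 2129×0.362 + 2268×0.175 = 1171 kg/s.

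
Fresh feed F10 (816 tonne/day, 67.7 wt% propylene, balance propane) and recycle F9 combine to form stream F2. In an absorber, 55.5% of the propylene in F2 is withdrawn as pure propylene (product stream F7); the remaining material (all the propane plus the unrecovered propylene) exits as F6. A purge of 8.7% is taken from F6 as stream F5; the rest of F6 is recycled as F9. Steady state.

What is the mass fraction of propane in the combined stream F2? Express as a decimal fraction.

propane enters only via F10 and leaves only via the purge: 816×0.323 = 0.087×(propane in F6), and the absorber passes all propane, so propane in F2 = propane in F6 = 3029.5 tonne/day.
propylene in F2: m_A = 816×0.677 + (1−0.087)·(1−0.555)·m_A, so m_A = 552.43/0.5937 = 930.47 tonne/day.
F2 = 930.47 + 3029.5 = 3960 tonne/day.
propane fraction in F2 = 3029.5/3960 = 0.765.

0.765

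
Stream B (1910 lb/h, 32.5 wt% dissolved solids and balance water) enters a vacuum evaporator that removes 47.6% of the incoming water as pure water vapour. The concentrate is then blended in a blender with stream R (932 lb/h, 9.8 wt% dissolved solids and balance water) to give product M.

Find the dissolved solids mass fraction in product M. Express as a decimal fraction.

Vapour removed = 0.476×0.675×1910 = 613.68 lb/h; concentrate = 1296.3 lb/h.
dissolved solids reaching the mixer = 620.75 (from concentrate) + 932×0.098 = 712.09 lb/h.
Product flow = 1296.3 + 932 = 2228.3 lb/h; dissolved solids fraction = 0.3196.

0.3196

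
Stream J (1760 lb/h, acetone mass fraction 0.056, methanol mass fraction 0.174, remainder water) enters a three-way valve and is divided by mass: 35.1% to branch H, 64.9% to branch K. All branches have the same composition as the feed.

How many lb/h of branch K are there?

1142 lb/h

Branch K flow = 0.649×1760 = 1142.2 lb/h.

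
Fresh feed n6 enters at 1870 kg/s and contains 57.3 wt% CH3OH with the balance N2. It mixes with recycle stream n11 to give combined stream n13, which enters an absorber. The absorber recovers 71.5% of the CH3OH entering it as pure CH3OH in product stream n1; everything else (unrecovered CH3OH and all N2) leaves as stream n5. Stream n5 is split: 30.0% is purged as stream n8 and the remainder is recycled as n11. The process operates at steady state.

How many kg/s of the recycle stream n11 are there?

2130 kg/s

N2 enters only via n6 and leaves only via the purge: 1870×0.427 = 0.300×(N2 in n5), and the absorber passes all N2, so N2 in n13 = N2 in n5 = 2661.6 kg/s.
CH3OH in n13: m_A = 1870×0.573 + (1−0.300)·(1−0.715)·m_A, so m_A = 1071.5/0.8005 = 1338.6 kg/s.
n5 = (1−0.715)×1338.6 + 2661.6 = 3043.1 kg/s.
Recycle n11 = (1−0.300)×3043.1 = 2130.2 kg/s.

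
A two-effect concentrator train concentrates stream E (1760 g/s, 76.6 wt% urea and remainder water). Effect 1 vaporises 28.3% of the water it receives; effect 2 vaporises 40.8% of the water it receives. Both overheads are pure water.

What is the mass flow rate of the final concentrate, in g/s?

1523 g/s

water in feed = 1760×0.234 = 411.84 g/s.
After stage 1: water left = (1−0.283)×411.84 = 295.29; stream total = 1643.4 g/s.
After stage 2: water left = (1−0.408)×295.29 = 174.81; final concentrate = 1523 g/s.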